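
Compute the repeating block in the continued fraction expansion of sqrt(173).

[13; (6, 1, 1, 6, 26)]

Write x_i = (sqrt(173) + m_i)/d_i with (m_0, d_0) = (0, 1). a_0 = floor(sqrt(173)) = 13, since 13^2 = 169 <= 173 < 196 = 14^2.
Iterate m_{i+1} = d_i*a_i - m_i, d_{i+1} = (173 - m_{i+1}^2)/d_i, a_{i+1} = floor((a_0 + m_{i+1})/d_{i+1}):
  m_1 = 1*13 - 0 = 13, d_1 = (173 - 13^2)/1 = 4/1 = 4, a_1 = floor((13 + 13)/4) = 6.
  m_2 = 4*6 - 13 = 11, d_2 = (173 - 11^2)/4 = 52/4 = 13, a_2 = floor((13 + 11)/13) = 1.
  m_3 = 13*1 - 11 = 2, d_3 = (173 - 2^2)/13 = 169/13 = 13, a_3 = floor((13 + 2)/13) = 1.
  m_4 = 13*1 - 2 = 11, d_4 = (173 - 11^2)/13 = 52/13 = 4, a_4 = floor((13 + 11)/4) = 6.
  m_5 = 4*6 - 11 = 13, d_5 = (173 - 13^2)/4 = 4/4 = 1, a_5 = floor((13 + 13)/1) = 26.
  m_6 = 1*26 - 13 = 13, d_6 = (173 - 13^2)/1 = 4/1 = 4: (m_6, d_6) = (m_1, d_1) = (13, 4), so from here the quotients repeat a_1, ..., a_5; the period length is 5.
Hence the expansion of sqrt(173) is a_0 = 13 followed by the repeating block 6, 1, 1, 6, 26 (period 5).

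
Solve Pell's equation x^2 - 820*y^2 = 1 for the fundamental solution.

(x, y) = (39689, 1386)

First expand sqrt(820) as a continued fraction. With x_i = (sqrt(820) + m_i)/d_i and (m_0, d_0) = (0, 1): a_0 = floor(sqrt(820)) = 28, since 28^2 = 784 <= 820 < 841 = 29^2.
Iterate m_{i+1} = d_i*a_i - m_i, d_{i+1} = (820 - m_{i+1}^2)/d_i, a_{i+1} = floor((a_0 + m_{i+1})/d_{i+1}):
  m_1 = 1*28 - 0 = 28, d_1 = (820 - 28^2)/1 = 36/1 = 36, a_1 = floor((28 + 28)/36) = 1.
  m_2 = 36*1 - 28 = 8, d_2 = (820 - 8^2)/36 = 756/36 = 21, a_2 = floor((28 + 8)/21) = 1.
  m_3 = 21*1 - 8 = 13, d_3 = (820 - 13^2)/21 = 651/21 = 31, a_3 = floor((28 + 13)/31) = 1.
  m_4 = 31*1 - 13 = 18, d_4 = (820 - 18^2)/31 = 496/31 = 16, a_4 = floor((28 + 18)/16) = 2.
  m_5 = 16*2 - 18 = 14, d_5 = (820 - 14^2)/16 = 624/16 = 39, a_5 = floor((28 + 14)/39) = 1.
  m_6 = 39*1 - 14 = 25, d_6 = (820 - 25^2)/39 = 195/39 = 5, a_6 = floor((28 + 25)/5) = 10.
  m_7 = 5*10 - 25 = 25, d_7 = (820 - 25^2)/5 = 195/5 = 39, a_7 = floor((28 + 25)/39) = 1.
  m_8 = 39*1 - 25 = 14, d_8 = (820 - 14^2)/39 = 624/39 = 16, a_8 = floor((28 + 14)/16) = 2.
  m_9 = 16*2 - 14 = 18, d_9 = (820 - 18^2)/16 = 496/16 = 31, a_9 = floor((28 + 18)/31) = 1.
  m_10 = 31*1 - 18 = 13, d_10 = (820 - 13^2)/31 = 651/31 = 21, a_10 = floor((28 + 13)/21) = 1.
  m_11 = 21*1 - 13 = 8, d_11 = (820 - 8^2)/21 = 756/21 = 36, a_11 = floor((28 + 8)/36) = 1.
  m_12 = 36*1 - 8 = 28, d_12 = (820 - 28^2)/36 = 36/36 = 1, a_12 = floor((28 + 28)/1) = 56.
  m_13 = 1*56 - 28 = 28, d_13 = (820 - 28^2)/1 = 36/1 = 36: (m_13, d_13) = (m_1, d_1) = (28, 36), so from here the quotients repeat a_1, ..., a_12; the period length is 12.
So sqrt(820) = [28; (1, 1, 1, 2, 1, 10, 1, 2, 1, 1, 1, 56)] with period length k = 12.
k is even, so the fundamental solution of x^2 - 820y^2 = 1 is (p_{k-1}, q_{k-1}) = (p_11, q_11); compute convergents through index 11.
Convergents (p_i = a_i*p_{i-1} + p_{i-2}, q_i = a_i*q_{i-1} + q_{i-2} with p_{-2}=0, p_{-1}=1, q_{-2}=1, q_{-1}=0):
  i=0: a_0=28, p_0 = 28*1 + 0 = 28, q_0 = 28*0 + 1 = 1.
  i=1: a_1=1, p_1 = 1*28 + 1 = 29, q_1 = 1*1 + 0 = 1.
  i=2: a_2=1, p_2 = 1*29 + 28 = 57, q_2 = 1*1 + 1 = 2.
  i=3: a_3=1, p_3 = 1*57 + 29 = 86, q_3 = 1*2 + 1 = 3.
  i=4: a_4=2, p_4 = 2*86 + 57 = 229, q_4 = 2*3 + 2 = 8.
  i=5: a_5=1, p_5 = 1*229 + 86 = 315, q_5 = 1*8 + 3 = 11.
  i=6: a_6=10, p_6 = 10*315 + 229 = 3379, q_6 = 10*11 + 8 = 118.
  i=7: a_7=1, p_7 = 1*3379 + 315 = 3694, q_7 = 1*118 + 11 = 129.
  i=8: a_8=2, p_8 = 2*3694 + 3379 = 10767, q_8 = 2*129 + 118 = 376.
  i=9: a_9=1, p_9 = 1*10767 + 3694 = 14461, q_9 = 1*376 + 129 = 505.
  i=10: a_10=1, p_10 = 1*14461 + 10767 = 25228, q_10 = 1*505 + 376 = 881.
  i=11: a_11=1, p_11 = 1*25228 + 14461 = 39689, q_11 = 1*881 + 505 = 1386.
Check: 39689^2 - 820*1386^2 = 1575216721 - 1575216720 = 1, so (x, y) = (39689, 1386) solves the equation, and by the theorem it is the least positive solution.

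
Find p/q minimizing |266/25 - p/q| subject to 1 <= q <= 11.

Expand x = 266/25 as a continued fraction with the Euclidean algorithm:
  266 = 10*25 + 16, so a_0 = 10.
  25 = 1*16 + 9, so a_1 = 1.
  16 = 1*9 + 7, so a_2 = 1.
  9 = 1*7 + 2, so a_3 = 1.
  7 = 3*2 + 1, so a_4 = 3.
  2 = 2*1 + 0, so a_5 = 2.
so x = [10; 1, 1, 1, 3, 2].
Convergents (p_i = a_i*p_{i-1} + p_{i-2}, q_i = a_i*q_{i-1} + q_{i-2} with p_{-2}=0, p_{-1}=1, q_{-2}=1, q_{-1}=0), until the denominator exceeds 11:
  i=0: a_0=10, p_0 = 10*1 + 0 = 10, q_0 = 10*0 + 1 = 1.
  i=1: a_1=1, p_1 = 1*10 + 1 = 11, q_1 = 1*1 + 0 = 1.
  i=2: a_2=1, p_2 = 1*11 + 10 = 21, q_2 = 1*1 + 1 = 2.
  i=3: a_3=1, p_3 = 1*21 + 11 = 32, q_3 = 1*2 + 1 = 3.
  i=4: a_4=3, p_4 = 3*32 + 21 = 117, q_4 = 3*3 + 2 = 11.
  i=5: a_5=2, p_5 = 2*117 + 32 = 266, q_5 = 2*11 + 3 = 25.
q_5 = 25 > 11, so the last convergent with denominator <= 11 is p_4/q_4 = 117/11.
The closest fraction with denominator <= 11 is either p_4/q_4 or the intermediate fraction (k*p_4 + p_3)/(k*q_4 + q_3) with the largest k >= 1 whose denominator stays <= 11; these approach x as k grows, and every other convergent or intermediate fraction in range is farther away.
Largest k: floor((11 - q_3)/q_4) = floor((11 - 3)/11) = 0.
Since k = 0, no intermediate fraction beyond p_4/q_4 has denominator <= 11, so the convergent 117/11 is the closest (its error is |266*11 - 117*25|/(25*11) = 1/275).

117/11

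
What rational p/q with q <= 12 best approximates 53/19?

Expand x = 53/19 as a continued fraction with the Euclidean algorithm:
  53 = 2*19 + 15, so a_0 = 2.
  19 = 1*15 + 4, so a_1 = 1.
  15 = 3*4 + 3, so a_2 = 3.
  4 = 1*3 + 1, so a_3 = 1.
  3 = 3*1 + 0, so a_4 = 3.
so x = [2; 1, 3, 1, 3].
Convergents (p_i = a_i*p_{i-1} + p_{i-2}, q_i = a_i*q_{i-1} + q_{i-2} with p_{-2}=0, p_{-1}=1, q_{-2}=1, q_{-1}=0), until the denominator exceeds 12:
  i=0: a_0=2, p_0 = 2*1 + 0 = 2, q_0 = 2*0 + 1 = 1.
  i=1: a_1=1, p_1 = 1*2 + 1 = 3, q_1 = 1*1 + 0 = 1.
  i=2: a_2=3, p_2 = 3*3 + 2 = 11, q_2 = 3*1 + 1 = 4.
  i=3: a_3=1, p_3 = 1*11 + 3 = 14, q_3 = 1*4 + 1 = 5.
  i=4: a_4=3, p_4 = 3*14 + 11 = 53, q_4 = 3*5 + 4 = 19.
q_4 = 19 > 12, so the last convergent with denominator <= 12 is p_3/q_3 = 14/5.
The closest fraction with denominator <= 12 is either p_3/q_3 or the intermediate fraction (k*p_3 + p_2)/(k*q_3 + q_2) with the largest k >= 1 whose denominator stays <= 12; these approach x as k grows, and every other convergent or intermediate fraction in range is farther away.
Largest k: floor((12 - q_2)/q_3) = floor((12 - 4)/5) = 1.
That gives (1*14 + 11)/(1*5 + 4) = 25/9.
Compare the errors: |x - 14/5| = |53*5 - 14*19|/(19*5) = 1/95, and |x - 25/9| = |53*9 - 25*19|/(19*9) = 2/171.
Cross-multiplying, 1*171 = 171 < 190 = 2*95, so 1/95 is smaller: the convergent 14/5 is closer to x than 25/9.

14/5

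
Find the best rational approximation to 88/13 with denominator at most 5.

27/4

Expand x = 88/13 as a continued fraction with the Euclidean algorithm:
  88 = 6*13 + 10, so a_0 = 6.
  13 = 1*10 + 3, so a_1 = 1.
  10 = 3*3 + 1, so a_2 = 3.
  3 = 3*1 + 0, so a_3 = 3.
so x = [6; 1, 3, 3].
Convergents (p_i = a_i*p_{i-1} + p_{i-2}, q_i = a_i*q_{i-1} + q_{i-2} with p_{-2}=0, p_{-1}=1, q_{-2}=1, q_{-1}=0), until the denominator exceeds 5:
  i=0: a_0=6, p_0 = 6*1 + 0 = 6, q_0 = 6*0 + 1 = 1.
  i=1: a_1=1, p_1 = 1*6 + 1 = 7, q_1 = 1*1 + 0 = 1.
  i=2: a_2=3, p_2 = 3*7 + 6 = 27, q_2 = 3*1 + 1 = 4.
  i=3: a_3=3, p_3 = 3*27 + 7 = 88, q_3 = 3*4 + 1 = 13.
q_3 = 13 > 5, so the last convergent with denominator <= 5 is p_2/q_2 = 27/4.
The closest fraction with denominator <= 5 is either p_2/q_2 or the intermediate fraction (k*p_2 + p_1)/(k*q_2 + q_1) with the largest k >= 1 whose denominator stays <= 5; these approach x as k grows, and every other convergent or intermediate fraction in range is farther away.
Largest k: floor((5 - q_1)/q_2) = floor((5 - 1)/4) = 1.
That gives (1*27 + 7)/(1*4 + 1) = 34/5.
Compare the errors: |x - 27/4| = |88*4 - 27*13|/(13*4) = 1/52, and |x - 34/5| = |88*5 - 34*13|/(13*5) = 2/65.
Cross-multiplying, 1*65 = 65 < 104 = 2*52, so 1/52 is smaller: the convergent 27/4 is closer to x than 34/5.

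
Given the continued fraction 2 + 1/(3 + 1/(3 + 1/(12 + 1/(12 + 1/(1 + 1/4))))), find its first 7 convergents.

Using the convergent recurrence p_i = a_i*p_{i-1} + p_{i-2}, q_i = a_i*q_{i-1} + q_{i-2} with p_{-2}=0, p_{-1}=1, q_{-2}=1, q_{-1}=0:
  i=0: a_0=2, p_0 = 2*1 + 0 = 2, q_0 = 2*0 + 1 = 1.
  i=1: a_1=3, p_1 = 3*2 + 1 = 7, q_1 = 3*1 + 0 = 3.
  i=2: a_2=3, p_2 = 3*7 + 2 = 23, q_2 = 3*3 + 1 = 10.
  i=3: a_3=12, p_3 = 12*23 + 7 = 283, q_3 = 12*10 + 3 = 123.
  i=4: a_4=12, p_4 = 12*283 + 23 = 3419, q_4 = 12*123 + 10 = 1486.
  i=5: a_5=1, p_5 = 1*3419 + 283 = 3702, q_5 = 1*1486 + 123 = 1609.
  i=6: a_6=4, p_6 = 4*3702 + 3419 = 18227, q_6 = 4*1609 + 1486 = 7922.

2/1, 7/3, 23/10, 283/123, 3419/1486, 3702/1609, 18227/7922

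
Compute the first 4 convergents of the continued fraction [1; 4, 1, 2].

1/1, 5/4, 6/5, 17/14

Using the convergent recurrence p_i = a_i*p_{i-1} + p_{i-2}, q_i = a_i*q_{i-1} + q_{i-2} with p_{-2}=0, p_{-1}=1, q_{-2}=1, q_{-1}=0:
  i=0: a_0=1, p_0 = 1*1 + 0 = 1, q_0 = 1*0 + 1 = 1.
  i=1: a_1=4, p_1 = 4*1 + 1 = 5, q_1 = 4*1 + 0 = 4.
  i=2: a_2=1, p_2 = 1*5 + 1 = 6, q_2 = 1*4 + 1 = 5.
  i=3: a_3=2, p_3 = 2*6 + 5 = 17, q_3 = 2*5 + 4 = 14.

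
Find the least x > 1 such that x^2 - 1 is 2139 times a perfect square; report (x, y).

(x, y) = (185, 4)

First expand sqrt(2139) as a continued fraction. With x_i = (sqrt(2139) + m_i)/d_i and (m_0, d_0) = (0, 1): a_0 = floor(sqrt(2139)) = 46, since 46^2 = 2116 <= 2139 < 2209 = 47^2.
Iterate m_{i+1} = d_i*a_i - m_i, d_{i+1} = (2139 - m_{i+1}^2)/d_i, a_{i+1} = floor((a_0 + m_{i+1})/d_{i+1}):
  m_1 = 1*46 - 0 = 46, d_1 = (2139 - 46^2)/1 = 23/1 = 23, a_1 = floor((46 + 46)/23) = 4.
  m_2 = 23*4 - 46 = 46, d_2 = (2139 - 46^2)/23 = 23/23 = 1, a_2 = floor((46 + 46)/1) = 92.
  m_3 = 1*92 - 46 = 46, d_3 = (2139 - 46^2)/1 = 23/1 = 23: (m_3, d_3) = (m_1, d_1) = (46, 23), so from here the quotients repeat a_1, a_2; the period length is 2.
So sqrt(2139) = [46; (4, 92)] with period length k = 2.
k is even, so the fundamental solution of x^2 - 2139y^2 = 1 is (p_{k-1}, q_{k-1}) = (p_1, q_1); compute convergents through index 1.
Convergents (p_i = a_i*p_{i-1} + p_{i-2}, q_i = a_i*q_{i-1} + q_{i-2} with p_{-2}=0, p_{-1}=1, q_{-2}=1, q_{-1}=0):
  i=0: a_0=46, p_0 = 46*1 + 0 = 46, q_0 = 46*0 + 1 = 1.
  i=1: a_1=4, p_1 = 4*46 + 1 = 185, q_1 = 4*1 + 0 = 4.
Check: 185^2 - 2139*4^2 = 34225 - 34224 = 1, so (x, y) = (185, 4) solves the equation, and by the theorem it is the least positive solution.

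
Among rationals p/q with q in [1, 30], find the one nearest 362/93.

109/28

Expand x = 362/93 as a continued fraction with the Euclidean algorithm:
  362 = 3*93 + 83, so a_0 = 3.
  93 = 1*83 + 10, so a_1 = 1.
  83 = 8*10 + 3, so a_2 = 8.
  10 = 3*3 + 1, so a_3 = 3.
  3 = 3*1 + 0, so a_4 = 3.
so x = [3; 1, 8, 3, 3].
Convergents (p_i = a_i*p_{i-1} + p_{i-2}, q_i = a_i*q_{i-1} + q_{i-2} with p_{-2}=0, p_{-1}=1, q_{-2}=1, q_{-1}=0), until the denominator exceeds 30:
  i=0: a_0=3, p_0 = 3*1 + 0 = 3, q_0 = 3*0 + 1 = 1.
  i=1: a_1=1, p_1 = 1*3 + 1 = 4, q_1 = 1*1 + 0 = 1.
  i=2: a_2=8, p_2 = 8*4 + 3 = 35, q_2 = 8*1 + 1 = 9.
  i=3: a_3=3, p_3 = 3*35 + 4 = 109, q_3 = 3*9 + 1 = 28.
  i=4: a_4=3, p_4 = 3*109 + 35 = 362, q_4 = 3*28 + 9 = 93.
q_4 = 93 > 30, so the last convergent with denominator <= 30 is p_3/q_3 = 109/28.
The closest fraction with denominator <= 30 is either p_3/q_3 or the intermediate fraction (k*p_3 + p_2)/(k*q_3 + q_2) with the largest k >= 1 whose denominator stays <= 30; these approach x as k grows, and every other convergent or intermediate fraction in range is farther away.
Largest k: floor((30 - q_2)/q_3) = floor((30 - 9)/28) = 0.
Since k = 0, no intermediate fraction beyond p_3/q_3 has denominator <= 30, so the convergent 109/28 is the closest (its error is |362*28 - 109*93|/(93*28) = 1/2604).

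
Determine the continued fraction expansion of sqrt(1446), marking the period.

[38; (38, 76)]

Write x_i = (sqrt(1446) + m_i)/d_i with (m_0, d_0) = (0, 1). a_0 = floor(sqrt(1446)) = 38, since 38^2 = 1444 <= 1446 < 1521 = 39^2.
Iterate m_{i+1} = d_i*a_i - m_i, d_{i+1} = (1446 - m_{i+1}^2)/d_i, a_{i+1} = floor((a_0 + m_{i+1})/d_{i+1}):
  m_1 = 1*38 - 0 = 38, d_1 = (1446 - 38^2)/1 = 2/1 = 2, a_1 = floor((38 + 38)/2) = 38.
  m_2 = 2*38 - 38 = 38, d_2 = (1446 - 38^2)/2 = 2/2 = 1, a_2 = floor((38 + 38)/1) = 76.
  m_3 = 1*76 - 38 = 38, d_3 = (1446 - 38^2)/1 = 2/1 = 2: (m_3, d_3) = (m_1, d_1) = (38, 2), so from here the quotients repeat a_1, a_2; the period length is 2.
Hence the expansion of sqrt(1446) is a_0 = 38 followed by the repeating block 38, 76 (period 2).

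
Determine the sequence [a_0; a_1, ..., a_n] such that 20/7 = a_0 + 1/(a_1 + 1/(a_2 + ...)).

Run the Euclidean algorithm on 20 and 7; the successive quotients are the partial quotients a_0, a_1, ... (each step inverts the fractional part left over by the previous one):
  20 = 2*7 + 6, so a_0 = 2.
  7 = 1*6 + 1, so a_1 = 1.
  6 = 6*1 + 0, so a_2 = 6.
The remainder reaches 0 after 3 divisions, so the expansion has 3 partial quotients, read off in order.

[2; 1, 6]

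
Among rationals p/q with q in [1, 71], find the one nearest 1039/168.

402/65

Expand x = 1039/168 as a continued fraction with the Euclidean algorithm:
  1039 = 6*168 + 31, so a_0 = 6.
  168 = 5*31 + 13, so a_1 = 5.
  31 = 2*13 + 5, so a_2 = 2.
  13 = 2*5 + 3, so a_3 = 2.
  5 = 1*3 + 2, so a_4 = 1.
  3 = 1*2 + 1, so a_5 = 1.
  2 = 2*1 + 0, so a_6 = 2.
so x = [6; 5, 2, 2, 1, 1, 2].
Convergents (p_i = a_i*p_{i-1} + p_{i-2}, q_i = a_i*q_{i-1} + q_{i-2} with p_{-2}=0, p_{-1}=1, q_{-2}=1, q_{-1}=0), until the denominator exceeds 71:
  i=0: a_0=6, p_0 = 6*1 + 0 = 6, q_0 = 6*0 + 1 = 1.
  i=1: a_1=5, p_1 = 5*6 + 1 = 31, q_1 = 5*1 + 0 = 5.
  i=2: a_2=2, p_2 = 2*31 + 6 = 68, q_2 = 2*5 + 1 = 11.
  i=3: a_3=2, p_3 = 2*68 + 31 = 167, q_3 = 2*11 + 5 = 27.
  i=4: a_4=1, p_4 = 1*167 + 68 = 235, q_4 = 1*27 + 11 = 38.
  i=5: a_5=1, p_5 = 1*235 + 167 = 402, q_5 = 1*38 + 27 = 65.
  i=6: a_6=2, p_6 = 2*402 + 235 = 1039, q_6 = 2*65 + 38 = 168.
q_6 = 168 > 71, so the last convergent with denominator <= 71 is p_5/q_5 = 402/65.
The closest fraction with denominator <= 71 is either p_5/q_5 or the intermediate fraction (k*p_5 + p_4)/(k*q_5 + q_4) with the largest k >= 1 whose denominator stays <= 71; these approach x as k grows, and every other convergent or intermediate fraction in range is farther away.
Largest k: floor((71 - q_4)/q_5) = floor((71 - 38)/65) = 0.
Since k = 0, no intermediate fraction beyond p_5/q_5 has denominator <= 71, so the convergent 402/65 is the closest (its error is |1039*65 - 402*168|/(168*65) = 1/10920).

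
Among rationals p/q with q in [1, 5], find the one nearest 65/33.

2/1

Expand x = 65/33 as a continued fraction with the Euclidean algorithm:
  65 = 1*33 + 32, so a_0 = 1.
  33 = 1*32 + 1, so a_1 = 1.
  32 = 32*1 + 0, so a_2 = 32.
so x = [1; 1, 32].
Convergents (p_i = a_i*p_{i-1} + p_{i-2}, q_i = a_i*q_{i-1} + q_{i-2} with p_{-2}=0, p_{-1}=1, q_{-2}=1, q_{-1}=0), until the denominator exceeds 5:
  i=0: a_0=1, p_0 = 1*1 + 0 = 1, q_0 = 1*0 + 1 = 1.
  i=1: a_1=1, p_1 = 1*1 + 1 = 2, q_1 = 1*1 + 0 = 1.
  i=2: a_2=32, p_2 = 32*2 + 1 = 65, q_2 = 32*1 + 1 = 33.
q_2 = 33 > 5, so the last convergent with denominator <= 5 is p_1/q_1 = 2/1.
The closest fraction with denominator <= 5 is either p_1/q_1 or the intermediate fraction (k*p_1 + p_0)/(k*q_1 + q_0) with the largest k >= 1 whose denominator stays <= 5; these approach x as k grows, and every other convergent or intermediate fraction in range is farther away.
Largest k: floor((5 - q_0)/q_1) = floor((5 - 1)/1) = 4.
That gives (4*2 + 1)/(4*1 + 1) = 9/5.
Compare the errors: |x - 2/1| = |65*1 - 2*33|/(33*1) = 1/33, and |x - 9/5| = |65*5 - 9*33|/(33*5) = 28/165.
Cross-multiplying, 1*165 = 165 < 924 = 28*33, so 1/33 is smaller: the convergent 2/1 is closer to x than 9/5.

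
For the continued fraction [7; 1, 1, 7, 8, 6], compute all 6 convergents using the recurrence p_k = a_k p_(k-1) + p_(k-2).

7/1, 8/1, 15/2, 113/15, 919/122, 5627/747

Using the convergent recurrence p_i = a_i*p_{i-1} + p_{i-2}, q_i = a_i*q_{i-1} + q_{i-2} with p_{-2}=0, p_{-1}=1, q_{-2}=1, q_{-1}=0:
  i=0: a_0=7, p_0 = 7*1 + 0 = 7, q_0 = 7*0 + 1 = 1.
  i=1: a_1=1, p_1 = 1*7 + 1 = 8, q_1 = 1*1 + 0 = 1.
  i=2: a_2=1, p_2 = 1*8 + 7 = 15, q_2 = 1*1 + 1 = 2.
  i=3: a_3=7, p_3 = 7*15 + 8 = 113, q_3 = 7*2 + 1 = 15.
  i=4: a_4=8, p_4 = 8*113 + 15 = 919, q_4 = 8*15 + 2 = 122.
  i=5: a_5=6, p_5 = 6*919 + 113 = 5627, q_5 = 6*122 + 15 = 747.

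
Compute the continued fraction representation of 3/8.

[0; 2, 1, 2]

Run the Euclidean algorithm on 3 and 8; the successive quotients are the partial quotients a_0, a_1, ... (each step inverts the fractional part left over by the previous one):
  3 = 0*8 + 3, so a_0 = 0.
  8 = 2*3 + 2, so a_1 = 2.
  3 = 1*2 + 1, so a_2 = 1.
  2 = 2*1 + 0, so a_3 = 2.
The remainder reaches 0 after 4 divisions, so the expansion has 4 partial quotients, read off in order.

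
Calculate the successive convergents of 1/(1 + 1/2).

Using the convergent recurrence p_i = a_i*p_{i-1} + p_{i-2}, q_i = a_i*q_{i-1} + q_{i-2} with p_{-2}=0, p_{-1}=1, q_{-2}=1, q_{-1}=0:
  i=0: a_0=0, p_0 = 0*1 + 0 = 0, q_0 = 0*0 + 1 = 1.
  i=1: a_1=1, p_1 = 1*0 + 1 = 1, q_1 = 1*1 + 0 = 1.
  i=2: a_2=2, p_2 = 2*1 + 0 = 2, q_2 = 2*1 + 1 = 3.

0/1, 1/1, 2/3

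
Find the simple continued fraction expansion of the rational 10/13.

[0; 1, 3, 3]

Run the Euclidean algorithm on 10 and 13; the successive quotients are the partial quotients a_0, a_1, ... (each step inverts the fractional part left over by the previous one):
  10 = 0*13 + 10, so a_0 = 0.
  13 = 1*10 + 3, so a_1 = 1.
  10 = 3*3 + 1, so a_2 = 3.
  3 = 3*1 + 0, so a_3 = 3.
The remainder reaches 0 after 4 divisions, so the expansion has 4 partial quotients, read off in order.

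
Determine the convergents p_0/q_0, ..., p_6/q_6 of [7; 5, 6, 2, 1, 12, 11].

Using the convergent recurrence p_i = a_i*p_{i-1} + p_{i-2}, q_i = a_i*q_{i-1} + q_{i-2} with p_{-2}=0, p_{-1}=1, q_{-2}=1, q_{-1}=0:
  i=0: a_0=7, p_0 = 7*1 + 0 = 7, q_0 = 7*0 + 1 = 1.
  i=1: a_1=5, p_1 = 5*7 + 1 = 36, q_1 = 5*1 + 0 = 5.
  i=2: a_2=6, p_2 = 6*36 + 7 = 223, q_2 = 6*5 + 1 = 31.
  i=3: a_3=2, p_3 = 2*223 + 36 = 482, q_3 = 2*31 + 5 = 67.
  i=4: a_4=1, p_4 = 1*482 + 223 = 705, q_4 = 1*67 + 31 = 98.
  i=5: a_5=12, p_5 = 12*705 + 482 = 8942, q_5 = 12*98 + 67 = 1243.
  i=6: a_6=11, p_6 = 11*8942 + 705 = 99067, q_6 = 11*1243 + 98 = 13771.

7/1, 36/5, 223/31, 482/67, 705/98, 8942/1243, 99067/13771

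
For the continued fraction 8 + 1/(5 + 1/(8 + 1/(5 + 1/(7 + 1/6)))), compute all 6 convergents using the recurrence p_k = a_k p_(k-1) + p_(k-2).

Using the convergent recurrence p_i = a_i*p_{i-1} + p_{i-2}, q_i = a_i*q_{i-1} + q_{i-2} with p_{-2}=0, p_{-1}=1, q_{-2}=1, q_{-1}=0:
  i=0: a_0=8, p_0 = 8*1 + 0 = 8, q_0 = 8*0 + 1 = 1.
  i=1: a_1=5, p_1 = 5*8 + 1 = 41, q_1 = 5*1 + 0 = 5.
  i=2: a_2=8, p_2 = 8*41 + 8 = 336, q_2 = 8*5 + 1 = 41.
  i=3: a_3=5, p_3 = 5*336 + 41 = 1721, q_3 = 5*41 + 5 = 210.
  i=4: a_4=7, p_4 = 7*1721 + 336 = 12383, q_4 = 7*210 + 41 = 1511.
  i=5: a_5=6, p_5 = 6*12383 + 1721 = 76019, q_5 = 6*1511 + 210 = 9276.

8/1, 41/5, 336/41, 1721/210, 12383/1511, 76019/9276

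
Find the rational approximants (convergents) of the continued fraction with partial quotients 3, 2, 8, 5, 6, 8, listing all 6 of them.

3/1, 7/2, 59/17, 302/87, 1871/539, 15270/4399

Using the convergent recurrence p_i = a_i*p_{i-1} + p_{i-2}, q_i = a_i*q_{i-1} + q_{i-2} with p_{-2}=0, p_{-1}=1, q_{-2}=1, q_{-1}=0:
  i=0: a_0=3, p_0 = 3*1 + 0 = 3, q_0 = 3*0 + 1 = 1.
  i=1: a_1=2, p_1 = 2*3 + 1 = 7, q_1 = 2*1 + 0 = 2.
  i=2: a_2=8, p_2 = 8*7 + 3 = 59, q_2 = 8*2 + 1 = 17.
  i=3: a_3=5, p_3 = 5*59 + 7 = 302, q_3 = 5*17 + 2 = 87.
  i=4: a_4=6, p_4 = 6*302 + 59 = 1871, q_4 = 6*87 + 17 = 539.
  i=5: a_5=8, p_5 = 8*1871 + 302 = 15270, q_5 = 8*539 + 87 = 4399.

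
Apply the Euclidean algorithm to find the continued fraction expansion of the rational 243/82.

[2; 1, 26, 3]

Run the Euclidean algorithm on 243 and 82; the successive quotients are the partial quotients a_0, a_1, ... (each step inverts the fractional part left over by the previous one):
  243 = 2*82 + 79, so a_0 = 2.
  82 = 1*79 + 3, so a_1 = 1.
  79 = 26*3 + 1, so a_2 = 26.
  3 = 3*1 + 0, so a_3 = 3.
The remainder reaches 0 after 4 divisions, so the expansion has 4 partial quotients, read off in order.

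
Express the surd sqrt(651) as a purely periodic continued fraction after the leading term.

Write x_i = (sqrt(651) + m_i)/d_i with (m_0, d_0) = (0, 1). a_0 = floor(sqrt(651)) = 25, since 25^2 = 625 <= 651 < 676 = 26^2.
Iterate m_{i+1} = d_i*a_i - m_i, d_{i+1} = (651 - m_{i+1}^2)/d_i, a_{i+1} = floor((a_0 + m_{i+1})/d_{i+1}):
  m_1 = 1*25 - 0 = 25, d_1 = (651 - 25^2)/1 = 26/1 = 26, a_1 = floor((25 + 25)/26) = 1.
  m_2 = 26*1 - 25 = 1, d_2 = (651 - 1^2)/26 = 650/26 = 25, a_2 = floor((25 + 1)/25) = 1.
  m_3 = 25*1 - 1 = 24, d_3 = (651 - 24^2)/25 = 75/25 = 3, a_3 = floor((25 + 24)/3) = 16.
  m_4 = 3*16 - 24 = 24, d_4 = (651 - 24^2)/3 = 75/3 = 25, a_4 = floor((25 + 24)/25) = 1.
  m_5 = 25*1 - 24 = 1, d_5 = (651 - 1^2)/25 = 650/25 = 26, a_5 = floor((25 + 1)/26) = 1.
  m_6 = 26*1 - 1 = 25, d_6 = (651 - 25^2)/26 = 26/26 = 1, a_6 = floor((25 + 25)/1) = 50.
  m_7 = 1*50 - 25 = 25, d_7 = (651 - 25^2)/1 = 26/1 = 26: (m_7, d_7) = (m_1, d_1) = (25, 26), so from here the quotients repeat a_1, ..., a_6; the period length is 6.
Hence the expansion of sqrt(651) is a_0 = 25 followed by the repeating block 1, 1, 16, 1, 1, 50 (period 6).

[25; (1, 1, 16, 1, 1, 50)]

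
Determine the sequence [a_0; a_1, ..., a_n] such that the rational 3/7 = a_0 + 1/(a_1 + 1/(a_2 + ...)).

[0; 2, 3]

Run the Euclidean algorithm on 3 and 7; the successive quotients are the partial quotients a_0, a_1, ... (each step inverts the fractional part left over by the previous one):
  3 = 0*7 + 3, so a_0 = 0.
  7 = 2*3 + 1, so a_1 = 2.
  3 = 3*1 + 0, so a_2 = 3.
The remainder reaches 0 after 3 divisions, so the expansion has 3 partial quotients, read off in order.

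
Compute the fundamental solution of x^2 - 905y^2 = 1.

First expand sqrt(905) as a continued fraction. With x_i = (sqrt(905) + m_i)/d_i and (m_0, d_0) = (0, 1): a_0 = floor(sqrt(905)) = 30, since 30^2 = 900 <= 905 < 961 = 31^2.
Iterate m_{i+1} = d_i*a_i - m_i, d_{i+1} = (905 - m_{i+1}^2)/d_i, a_{i+1} = floor((a_0 + m_{i+1})/d_{i+1}):
  m_1 = 1*30 - 0 = 30, d_1 = (905 - 30^2)/1 = 5/1 = 5, a_1 = floor((30 + 30)/5) = 12.
  m_2 = 5*12 - 30 = 30, d_2 = (905 - 30^2)/5 = 5/5 = 1, a_2 = floor((30 + 30)/1) = 60.
  m_3 = 1*60 - 30 = 30, d_3 = (905 - 30^2)/1 = 5/1 = 5: (m_3, d_3) = (m_1, d_1) = (30, 5), so from here the quotients repeat a_1, a_2; the period length is 2.
So sqrt(905) = [30; (12, 60)] with period length k = 2.
k is even, so the fundamental solution of x^2 - 905y^2 = 1 is (p_{k-1}, q_{k-1}) = (p_1, q_1); compute convergents through index 1.
Convergents (p_i = a_i*p_{i-1} + p_{i-2}, q_i = a_i*q_{i-1} + q_{i-2} with p_{-2}=0, p_{-1}=1, q_{-2}=1, q_{-1}=0):
  i=0: a_0=30, p_0 = 30*1 + 0 = 30, q_0 = 30*0 + 1 = 1.
  i=1: a_1=12, p_1 = 12*30 + 1 = 361, q_1 = 12*1 + 0 = 12.
Check: 361^2 - 905*12^2 = 130321 - 130320 = 1, so (x, y) = (361, 12) solves the equation, and by the theorem it is the least positive solution.

(x, y) = (361, 12)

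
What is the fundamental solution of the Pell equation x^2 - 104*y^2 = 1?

(x, y) = (51, 5)

First expand sqrt(104) as a continued fraction. With x_i = (sqrt(104) + m_i)/d_i and (m_0, d_0) = (0, 1): a_0 = floor(sqrt(104)) = 10, since 10^2 = 100 <= 104 < 121 = 11^2.
Iterate m_{i+1} = d_i*a_i - m_i, d_{i+1} = (104 - m_{i+1}^2)/d_i, a_{i+1} = floor((a_0 + m_{i+1})/d_{i+1}):
  m_1 = 1*10 - 0 = 10, d_1 = (104 - 10^2)/1 = 4/1 = 4, a_1 = floor((10 + 10)/4) = 5.
  m_2 = 4*5 - 10 = 10, d_2 = (104 - 10^2)/4 = 4/4 = 1, a_2 = floor((10 + 10)/1) = 20.
  m_3 = 1*20 - 10 = 10, d_3 = (104 - 10^2)/1 = 4/1 = 4: (m_3, d_3) = (m_1, d_1) = (10, 4), so from here the quotients repeat a_1, a_2; the period length is 2.
So sqrt(104) = [10; (5, 20)] with period length k = 2.
k is even, so the fundamental solution of x^2 - 104y^2 = 1 is (p_{k-1}, q_{k-1}) = (p_1, q_1); compute convergents through index 1.
Convergents (p_i = a_i*p_{i-1} + p_{i-2}, q_i = a_i*q_{i-1} + q_{i-2} with p_{-2}=0, p_{-1}=1, q_{-2}=1, q_{-1}=0):
  i=0: a_0=10, p_0 = 10*1 + 0 = 10, q_0 = 10*0 + 1 = 1.
  i=1: a_1=5, p_1 = 5*10 + 1 = 51, q_1 = 5*1 + 0 = 5.
Check: 51^2 - 104*5^2 = 2601 - 2600 = 1, so (x, y) = (51, 5) solves the equation, and by the theorem it is the least positive solution.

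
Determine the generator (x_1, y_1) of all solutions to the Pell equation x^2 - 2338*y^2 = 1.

(x, y) = (675683, 13974)

First expand sqrt(2338) as a continued fraction. With x_i = (sqrt(2338) + m_i)/d_i and (m_0, d_0) = (0, 1): a_0 = floor(sqrt(2338)) = 48, since 48^2 = 2304 <= 2338 < 2401 = 49^2.
Iterate m_{i+1} = d_i*a_i - m_i, d_{i+1} = (2338 - m_{i+1}^2)/d_i, a_{i+1} = floor((a_0 + m_{i+1})/d_{i+1}):
  m_1 = 1*48 - 0 = 48, d_1 = (2338 - 48^2)/1 = 34/1 = 34, a_1 = floor((48 + 48)/34) = 2.
  m_2 = 34*2 - 48 = 20, d_2 = (2338 - 20^2)/34 = 1938/34 = 57, a_2 = floor((48 + 20)/57) = 1.
  m_3 = 57*1 - 20 = 37, d_3 = (2338 - 37^2)/57 = 969/57 = 17, a_3 = floor((48 + 37)/17) = 5.
  m_4 = 17*5 - 37 = 48, d_4 = (2338 - 48^2)/17 = 34/17 = 2, a_4 = floor((48 + 48)/2) = 48.
  m_5 = 2*48 - 48 = 48, d_5 = (2338 - 48^2)/2 = 34/2 = 17, a_5 = floor((48 + 48)/17) = 5.
  m_6 = 17*5 - 48 = 37, d_6 = (2338 - 37^2)/17 = 969/17 = 57, a_6 = floor((48 + 37)/57) = 1.
  m_7 = 57*1 - 37 = 20, d_7 = (2338 - 20^2)/57 = 1938/57 = 34, a_7 = floor((48 + 20)/34) = 2.
  m_8 = 34*2 - 20 = 48, d_8 = (2338 - 48^2)/34 = 34/34 = 1, a_8 = floor((48 + 48)/1) = 96.
  m_9 = 1*96 - 48 = 48, d_9 = (2338 - 48^2)/1 = 34/1 = 34: (m_9, d_9) = (m_1, d_1) = (48, 34), so from here the quotients repeat a_1, ..., a_8; the period length is 8.
So sqrt(2338) = [48; (2, 1, 5, 48, 5, 1, 2, 96)] with period length k = 8.
k is even, so the fundamental solution of x^2 - 2338y^2 = 1 is (p_{k-1}, q_{k-1}) = (p_7, q_7); compute convergents through index 7.
Convergents (p_i = a_i*p_{i-1} + p_{i-2}, q_i = a_i*q_{i-1} + q_{i-2} with p_{-2}=0, p_{-1}=1, q_{-2}=1, q_{-1}=0):
  i=0: a_0=48, p_0 = 48*1 + 0 = 48, q_0 = 48*0 + 1 = 1.
  i=1: a_1=2, p_1 = 2*48 + 1 = 97, q_1 = 2*1 + 0 = 2.
  i=2: a_2=1, p_2 = 1*97 + 48 = 145, q_2 = 1*2 + 1 = 3.
  i=3: a_3=5, p_3 = 5*145 + 97 = 822, q_3 = 5*3 + 2 = 17.
  i=4: a_4=48, p_4 = 48*822 + 145 = 39601, q_4 = 48*17 + 3 = 819.
  i=5: a_5=5, p_5 = 5*39601 + 822 = 198827, q_5 = 5*819 + 17 = 4112.
  i=6: a_6=1, p_6 = 1*198827 + 39601 = 238428, q_6 = 1*4112 + 819 = 4931.
  i=7: a_7=2, p_7 = 2*238428 + 198827 = 675683, q_7 = 2*4931 + 4112 = 13974.
Check: 675683^2 - 2338*13974^2 = 456547516489 - 456547516488 = 1, so (x, y) = (675683, 13974) solves the equation, and by the theorem it is the least positive solution.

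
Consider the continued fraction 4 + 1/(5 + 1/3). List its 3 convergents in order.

Using the convergent recurrence p_i = a_i*p_{i-1} + p_{i-2}, q_i = a_i*q_{i-1} + q_{i-2} with p_{-2}=0, p_{-1}=1, q_{-2}=1, q_{-1}=0:
  i=0: a_0=4, p_0 = 4*1 + 0 = 4, q_0 = 4*0 + 1 = 1.
  i=1: a_1=5, p_1 = 5*4 + 1 = 21, q_1 = 5*1 + 0 = 5.
  i=2: a_2=3, p_2 = 3*21 + 4 = 67, q_2 = 3*5 + 1 = 16.

4/1, 21/5, 67/16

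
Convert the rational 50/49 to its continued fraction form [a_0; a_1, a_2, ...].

Run the Euclidean algorithm on 50 and 49; the successive quotients are the partial quotients a_0, a_1, ... (each step inverts the fractional part left over by the previous one):
  50 = 1*49 + 1, so a_0 = 1.
  49 = 49*1 + 0, so a_1 = 49.
The remainder reaches 0 after 2 divisions, so the expansion has 2 partial quotients, read off in order.

[1; 49]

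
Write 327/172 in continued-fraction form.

Run the Euclidean algorithm on 327 and 172; the successive quotients are the partial quotients a_0, a_1, ... (each step inverts the fractional part left over by the previous one):
  327 = 1*172 + 155, so a_0 = 1.
  172 = 1*155 + 17, so a_1 = 1.
  155 = 9*17 + 2, so a_2 = 9.
  17 = 8*2 + 1, so a_3 = 8.
  2 = 2*1 + 0, so a_4 = 2.
The remainder reaches 0 after 5 divisions, so the expansion has 5 partial quotients, read off in order.

[1; 1, 9, 8, 2]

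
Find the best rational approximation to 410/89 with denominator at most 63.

281/61

Expand x = 410/89 as a continued fraction with the Euclidean algorithm:
  410 = 4*89 + 54, so a_0 = 4.
  89 = 1*54 + 35, so a_1 = 1.
  54 = 1*35 + 19, so a_2 = 1.
  35 = 1*19 + 16, so a_3 = 1.
  19 = 1*16 + 3, so a_4 = 1.
  16 = 5*3 + 1, so a_5 = 5.
  3 = 3*1 + 0, so a_6 = 3.
so x = [4; 1, 1, 1, 1, 5, 3].
Convergents (p_i = a_i*p_{i-1} + p_{i-2}, q_i = a_i*q_{i-1} + q_{i-2} with p_{-2}=0, p_{-1}=1, q_{-2}=1, q_{-1}=0), until the denominator exceeds 63:
  i=0: a_0=4, p_0 = 4*1 + 0 = 4, q_0 = 4*0 + 1 = 1.
  i=1: a_1=1, p_1 = 1*4 + 1 = 5, q_1 = 1*1 + 0 = 1.
  i=2: a_2=1, p_2 = 1*5 + 4 = 9, q_2 = 1*1 + 1 = 2.
  i=3: a_3=1, p_3 = 1*9 + 5 = 14, q_3 = 1*2 + 1 = 3.
  i=4: a_4=1, p_4 = 1*14 + 9 = 23, q_4 = 1*3 + 2 = 5.
  i=5: a_5=5, p_5 = 5*23 + 14 = 129, q_5 = 5*5 + 3 = 28.
  i=6: a_6=3, p_6 = 3*129 + 23 = 410, q_6 = 3*28 + 5 = 89.
q_6 = 89 > 63, so the last convergent with denominator <= 63 is p_5/q_5 = 129/28.
The closest fraction with denominator <= 63 is either p_5/q_5 or the intermediate fraction (k*p_5 + p_4)/(k*q_5 + q_4) with the largest k >= 1 whose denominator stays <= 63; these approach x as k grows, and every other convergent or intermediate fraction in range is farther away.
Largest k: floor((63 - q_4)/q_5) = floor((63 - 5)/28) = 2.
That gives (2*129 + 23)/(2*28 + 5) = 281/61.
Compare the errors: |x - 129/28| = |410*28 - 129*89|/(89*28) = 1/2492, and |x - 281/61| = |410*61 - 281*89|/(89*61) = 1/5429.
Cross-multiplying, 1*2492 = 2492 < 5429 = 1*5429, so 1/5429 is smaller: the intermediate fraction 281/61 is closer to x than 129/28.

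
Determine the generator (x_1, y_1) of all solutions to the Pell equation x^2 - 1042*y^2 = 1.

(x, y) = (1302499, 40350)

First expand sqrt(1042) as a continued fraction. With x_i = (sqrt(1042) + m_i)/d_i and (m_0, d_0) = (0, 1): a_0 = floor(sqrt(1042)) = 32, since 32^2 = 1024 <= 1042 < 1089 = 33^2.
Iterate m_{i+1} = d_i*a_i - m_i, d_{i+1} = (1042 - m_{i+1}^2)/d_i, a_{i+1} = floor((a_0 + m_{i+1})/d_{i+1}):
  m_1 = 1*32 - 0 = 32, d_1 = (1042 - 32^2)/1 = 18/1 = 18, a_1 = floor((32 + 32)/18) = 3.
  m_2 = 18*3 - 32 = 22, d_2 = (1042 - 22^2)/18 = 558/18 = 31, a_2 = floor((32 + 22)/31) = 1.
  m_3 = 31*1 - 22 = 9, d_3 = (1042 - 9^2)/31 = 961/31 = 31, a_3 = floor((32 + 9)/31) = 1.
  m_4 = 31*1 - 9 = 22, d_4 = (1042 - 22^2)/31 = 558/31 = 18, a_4 = floor((32 + 22)/18) = 3.
  m_5 = 18*3 - 22 = 32, d_5 = (1042 - 32^2)/18 = 18/18 = 1, a_5 = floor((32 + 32)/1) = 64.
  m_6 = 1*64 - 32 = 32, d_6 = (1042 - 32^2)/1 = 18/1 = 18: (m_6, d_6) = (m_1, d_1) = (32, 18), so from here the quotients repeat a_1, ..., a_5; the period length is 5.
So sqrt(1042) = [32; (3, 1, 1, 3, 64)] with period length k = 5.
k is odd, so (p_{k-1}, q_{k-1}) only solves x^2 - 1042y^2 = -1 and the fundamental solution of x^2 - 1042y^2 = 1 is (p_{2k-1}, q_{2k-1}) = (p_9, q_9); compute convergents through index 9, running through the period twice.
Convergents (p_i = a_i*p_{i-1} + p_{i-2}, q_i = a_i*q_{i-1} + q_{i-2} with p_{-2}=0, p_{-1}=1, q_{-2}=1, q_{-1}=0):
  i=0: a_0=32, p_0 = 32*1 + 0 = 32, q_0 = 32*0 + 1 = 1.
  i=1: a_1=3, p_1 = 3*32 + 1 = 97, q_1 = 3*1 + 0 = 3.
  i=2: a_2=1, p_2 = 1*97 + 32 = 129, q_2 = 1*3 + 1 = 4.
  i=3: a_3=1, p_3 = 1*129 + 97 = 226, q_3 = 1*4 + 3 = 7.
  i=4: a_4=3, p_4 = 3*226 + 129 = 807, q_4 = 3*7 + 4 = 25.
  i=5: a_5=64, p_5 = 64*807 + 226 = 51874, q_5 = 64*25 + 7 = 1607.
  i=6: a_6=3, p_6 = 3*51874 + 807 = 156429, q_6 = 3*1607 + 25 = 4846.
  i=7: a_7=1, p_7 = 1*156429 + 51874 = 208303, q_7 = 1*4846 + 1607 = 6453.
  i=8: a_8=1, p_8 = 1*208303 + 156429 = 364732, q_8 = 1*6453 + 4846 = 11299.
  i=9: a_9=3, p_9 = 3*364732 + 208303 = 1302499, q_9 = 3*11299 + 6453 = 40350.
Indeed p_4^2 - 1042*q_4^2 = 651249 - 651250 = -1, not +1.
Check: 1302499^2 - 1042*40350^2 = 1696503645001 - 1696503645000 = 1, so (x, y) = (1302499, 40350) solves the equation, and by the theorem it is the least positive solution.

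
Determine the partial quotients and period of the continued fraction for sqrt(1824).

[42; (1, 2, 2, 2, 1, 84)]

Write x_i = (sqrt(1824) + m_i)/d_i with (m_0, d_0) = (0, 1). a_0 = floor(sqrt(1824)) = 42, since 42^2 = 1764 <= 1824 < 1849 = 43^2.
Iterate m_{i+1} = d_i*a_i - m_i, d_{i+1} = (1824 - m_{i+1}^2)/d_i, a_{i+1} = floor((a_0 + m_{i+1})/d_{i+1}):
  m_1 = 1*42 - 0 = 42, d_1 = (1824 - 42^2)/1 = 60/1 = 60, a_1 = floor((42 + 42)/60) = 1.
  m_2 = 60*1 - 42 = 18, d_2 = (1824 - 18^2)/60 = 1500/60 = 25, a_2 = floor((42 + 18)/25) = 2.
  m_3 = 25*2 - 18 = 32, d_3 = (1824 - 32^2)/25 = 800/25 = 32, a_3 = floor((42 + 32)/32) = 2.
  m_4 = 32*2 - 32 = 32, d_4 = (1824 - 32^2)/32 = 800/32 = 25, a_4 = floor((42 + 32)/25) = 2.
  m_5 = 25*2 - 32 = 18, d_5 = (1824 - 18^2)/25 = 1500/25 = 60, a_5 = floor((42 + 18)/60) = 1.
  m_6 = 60*1 - 18 = 42, d_6 = (1824 - 42^2)/60 = 60/60 = 1, a_6 = floor((42 + 42)/1) = 84.
  m_7 = 1*84 - 42 = 42, d_7 = (1824 - 42^2)/1 = 60/1 = 60: (m_7, d_7) = (m_1, d_1) = (42, 60), so from here the quotients repeat a_1, ..., a_6; the period length is 6.
Hence the expansion of sqrt(1824) is a_0 = 42 followed by the repeating block 1, 2, 2, 2, 1, 84 (period 6).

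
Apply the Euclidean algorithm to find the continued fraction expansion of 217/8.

Run the Euclidean algorithm on 217 and 8; the successive quotients are the partial quotients a_0, a_1, ... (each step inverts the fractional part left over by the previous one):
  217 = 27*8 + 1, so a_0 = 27.
  8 = 8*1 + 0, so a_1 = 8.
The remainder reaches 0 after 2 divisions, so the expansion has 2 partial quotients, read off in order.

[27; 8]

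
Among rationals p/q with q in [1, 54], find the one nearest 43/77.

Expand x = 43/77 as a continued fraction with the Euclidean algorithm:
  43 = 0*77 + 43, so a_0 = 0.
  77 = 1*43 + 34, so a_1 = 1.
  43 = 1*34 + 9, so a_2 = 1.
  34 = 3*9 + 7, so a_3 = 3.
  9 = 1*7 + 2, so a_4 = 1.
  7 = 3*2 + 1, so a_5 = 3.
  2 = 2*1 + 0, so a_6 = 2.
so x = [0; 1, 1, 3, 1, 3, 2].
Convergents (p_i = a_i*p_{i-1} + p_{i-2}, q_i = a_i*q_{i-1} + q_{i-2} with p_{-2}=0, p_{-1}=1, q_{-2}=1, q_{-1}=0), until the denominator exceeds 54:
  i=0: a_0=0, p_0 = 0*1 + 0 = 0, q_0 = 0*0 + 1 = 1.
  i=1: a_1=1, p_1 = 1*0 + 1 = 1, q_1 = 1*1 + 0 = 1.
  i=2: a_2=1, p_2 = 1*1 + 0 = 1, q_2 = 1*1 + 1 = 2.
  i=3: a_3=3, p_3 = 3*1 + 1 = 4, q_3 = 3*2 + 1 = 7.
  i=4: a_4=1, p_4 = 1*4 + 1 = 5, q_4 = 1*7 + 2 = 9.
  i=5: a_5=3, p_5 = 3*5 + 4 = 19, q_5 = 3*9 + 7 = 34.
  i=6: a_6=2, p_6 = 2*19 + 5 = 43, q_6 = 2*34 + 9 = 77.
q_6 = 77 > 54, so the last convergent with denominator <= 54 is p_5/q_5 = 19/34.
The closest fraction with denominator <= 54 is either p_5/q_5 or the intermediate fraction (k*p_5 + p_4)/(k*q_5 + q_4) with the largest k >= 1 whose denominator stays <= 54; these approach x as k grows, and every other convergent or intermediate fraction in range is farther away.
Largest k: floor((54 - q_4)/q_5) = floor((54 - 9)/34) = 1.
That gives (1*19 + 5)/(1*34 + 9) = 24/43.
Compare the errors: |x - 19/34| = |43*34 - 19*77|/(77*34) = 1/2618, and |x - 24/43| = |43*43 - 24*77|/(77*43) = 1/3311.
Cross-multiplying, 1*2618 = 2618 < 3311 = 1*3311, so 1/3311 is smaller: the intermediate fraction 24/43 is closer to x than 19/34.

24/43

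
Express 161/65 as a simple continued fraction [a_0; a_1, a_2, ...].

Run the Euclidean algorithm on 161 and 65; the successive quotients are the partial quotients a_0, a_1, ... (each step inverts the fractional part left over by the previous one):
  161 = 2*65 + 31, so a_0 = 2.
  65 = 2*31 + 3, so a_1 = 2.
  31 = 10*3 + 1, so a_2 = 10.
  3 = 3*1 + 0, so a_3 = 3.
The remainder reaches 0 after 4 divisions, so the expansion has 4 partial quotients, read off in order.

[2; 2, 10, 3]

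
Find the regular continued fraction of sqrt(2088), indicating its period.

[45; (1, 2, 3, 1, 1, 1, 3, 2, 1, 90)]

Write x_i = (sqrt(2088) + m_i)/d_i with (m_0, d_0) = (0, 1). a_0 = floor(sqrt(2088)) = 45, since 45^2 = 2025 <= 2088 < 2116 = 46^2.
Iterate m_{i+1} = d_i*a_i - m_i, d_{i+1} = (2088 - m_{i+1}^2)/d_i, a_{i+1} = floor((a_0 + m_{i+1})/d_{i+1}):
  m_1 = 1*45 - 0 = 45, d_1 = (2088 - 45^2)/1 = 63/1 = 63, a_1 = floor((45 + 45)/63) = 1.
  m_2 = 63*1 - 45 = 18, d_2 = (2088 - 18^2)/63 = 1764/63 = 28, a_2 = floor((45 + 18)/28) = 2.
  m_3 = 28*2 - 18 = 38, d_3 = (2088 - 38^2)/28 = 644/28 = 23, a_3 = floor((45 + 38)/23) = 3.
  m_4 = 23*3 - 38 = 31, d_4 = (2088 - 31^2)/23 = 1127/23 = 49, a_4 = floor((45 + 31)/49) = 1.
  m_5 = 49*1 - 31 = 18, d_5 = (2088 - 18^2)/49 = 1764/49 = 36, a_5 = floor((45 + 18)/36) = 1.
  m_6 = 36*1 - 18 = 18, d_6 = (2088 - 18^2)/36 = 1764/36 = 49, a_6 = floor((45 + 18)/49) = 1.
  m_7 = 49*1 - 18 = 31, d_7 = (2088 - 31^2)/49 = 1127/49 = 23, a_7 = floor((45 + 31)/23) = 3.
  m_8 = 23*3 - 31 = 38, d_8 = (2088 - 38^2)/23 = 644/23 = 28, a_8 = floor((45 + 38)/28) = 2.
  m_9 = 28*2 - 38 = 18, d_9 = (2088 - 18^2)/28 = 1764/28 = 63, a_9 = floor((45 + 18)/63) = 1.
  m_10 = 63*1 - 18 = 45, d_10 = (2088 - 45^2)/63 = 63/63 = 1, a_10 = floor((45 + 45)/1) = 90.
  m_11 = 1*90 - 45 = 45, d_11 = (2088 - 45^2)/1 = 63/1 = 63: (m_11, d_11) = (m_1, d_1) = (45, 63), so from here the quotients repeat a_1, ..., a_10; the period length is 10.
Hence the expansion of sqrt(2088) is a_0 = 45 followed by the repeating block 1, 2, 3, 1, 1, 1, 3, 2, 1, 90 (period 10).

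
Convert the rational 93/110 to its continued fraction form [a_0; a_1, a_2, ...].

[0; 1, 5, 2, 8]

Run the Euclidean algorithm on 93 and 110; the successive quotients are the partial quotients a_0, a_1, ... (each step inverts the fractional part left over by the previous one):
  93 = 0*110 + 93, so a_0 = 0.
  110 = 1*93 + 17, so a_1 = 1.
  93 = 5*17 + 8, so a_2 = 5.
  17 = 2*8 + 1, so a_3 = 2.
  8 = 8*1 + 0, so a_4 = 8.
The remainder reaches 0 after 5 divisions, so the expansion has 5 partial quotients, read off in order.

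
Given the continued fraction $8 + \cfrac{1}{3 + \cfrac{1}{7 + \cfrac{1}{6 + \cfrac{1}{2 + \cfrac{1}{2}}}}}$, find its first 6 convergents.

8/1, 25/3, 183/22, 1123/135, 2429/292, 5981/719

Using the convergent recurrence p_i = a_i*p_{i-1} + p_{i-2}, q_i = a_i*q_{i-1} + q_{i-2} with p_{-2}=0, p_{-1}=1, q_{-2}=1, q_{-1}=0:
  i=0: a_0=8, p_0 = 8*1 + 0 = 8, q_0 = 8*0 + 1 = 1.
  i=1: a_1=3, p_1 = 3*8 + 1 = 25, q_1 = 3*1 + 0 = 3.
  i=2: a_2=7, p_2 = 7*25 + 8 = 183, q_2 = 7*3 + 1 = 22.
  i=3: a_3=6, p_3 = 6*183 + 25 = 1123, q_3 = 6*22 + 3 = 135.
  i=4: a_4=2, p_4 = 2*1123 + 183 = 2429, q_4 = 2*135 + 22 = 292.
  i=5: a_5=2, p_5 = 2*2429 + 1123 = 5981, q_5 = 2*292 + 135 = 719.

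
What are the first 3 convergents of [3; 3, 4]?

Using the convergent recurrence p_i = a_i*p_{i-1} + p_{i-2}, q_i = a_i*q_{i-1} + q_{i-2} with p_{-2}=0, p_{-1}=1, q_{-2}=1, q_{-1}=0:
  i=0: a_0=3, p_0 = 3*1 + 0 = 3, q_0 = 3*0 + 1 = 1.
  i=1: a_1=3, p_1 = 3*3 + 1 = 10, q_1 = 3*1 + 0 = 3.
  i=2: a_2=4, p_2 = 4*10 + 3 = 43, q_2 = 4*3 + 1 = 13.

3/1, 10/3, 43/13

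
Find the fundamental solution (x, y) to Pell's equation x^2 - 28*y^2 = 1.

(x, y) = (127, 24)

First expand sqrt(28) as a continued fraction. With x_i = (sqrt(28) + m_i)/d_i and (m_0, d_0) = (0, 1): a_0 = floor(sqrt(28)) = 5, since 5^2 = 25 <= 28 < 36 = 6^2.
Iterate m_{i+1} = d_i*a_i - m_i, d_{i+1} = (28 - m_{i+1}^2)/d_i, a_{i+1} = floor((a_0 + m_{i+1})/d_{i+1}):
  m_1 = 1*5 - 0 = 5, d_1 = (28 - 5^2)/1 = 3/1 = 3, a_1 = floor((5 + 5)/3) = 3.
  m_2 = 3*3 - 5 = 4, d_2 = (28 - 4^2)/3 = 12/3 = 4, a_2 = floor((5 + 4)/4) = 2.
  m_3 = 4*2 - 4 = 4, d_3 = (28 - 4^2)/4 = 12/4 = 3, a_3 = floor((5 + 4)/3) = 3.
  m_4 = 3*3 - 4 = 5, d_4 = (28 - 5^2)/3 = 3/3 = 1, a_4 = floor((5 + 5)/1) = 10.
  m_5 = 1*10 - 5 = 5, d_5 = (28 - 5^2)/1 = 3/1 = 3: (m_5, d_5) = (m_1, d_1) = (5, 3), so from here the quotients repeat a_1, ..., a_4; the period length is 4.
So sqrt(28) = [5; (3, 2, 3, 10)] with period length k = 4.
k is even, so the fundamental solution of x^2 - 28y^2 = 1 is (p_{k-1}, q_{k-1}) = (p_3, q_3); compute convergents through index 3.
Convergents (p_i = a_i*p_{i-1} + p_{i-2}, q_i = a_i*q_{i-1} + q_{i-2} with p_{-2}=0, p_{-1}=1, q_{-2}=1, q_{-1}=0):
  i=0: a_0=5, p_0 = 5*1 + 0 = 5, q_0 = 5*0 + 1 = 1.
  i=1: a_1=3, p_1 = 3*5 + 1 = 16, q_1 = 3*1 + 0 = 3.
  i=2: a_2=2, p_2 = 2*16 + 5 = 37, q_2 = 2*3 + 1 = 7.
  i=3: a_3=3, p_3 = 3*37 + 16 = 127, q_3 = 3*7 + 3 = 24.
Check: 127^2 - 28*24^2 = 16129 - 16128 = 1, so (x, y) = (127, 24) solves the equation, and by the theorem it is the least positive solution.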